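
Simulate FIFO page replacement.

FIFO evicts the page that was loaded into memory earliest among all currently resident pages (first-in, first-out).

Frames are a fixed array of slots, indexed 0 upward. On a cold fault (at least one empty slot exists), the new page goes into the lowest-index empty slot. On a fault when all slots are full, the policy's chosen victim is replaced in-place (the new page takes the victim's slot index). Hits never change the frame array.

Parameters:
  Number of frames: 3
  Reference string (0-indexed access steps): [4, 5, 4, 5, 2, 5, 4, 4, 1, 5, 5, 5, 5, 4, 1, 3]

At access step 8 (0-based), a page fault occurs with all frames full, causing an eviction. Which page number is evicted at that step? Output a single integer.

Step 0: ref 4 -> FAULT, frames=[4,-,-]
Step 1: ref 5 -> FAULT, frames=[4,5,-]
Step 2: ref 4 -> HIT, frames=[4,5,-]
Step 3: ref 5 -> HIT, frames=[4,5,-]
Step 4: ref 2 -> FAULT, frames=[4,5,2]
Step 5: ref 5 -> HIT, frames=[4,5,2]
Step 6: ref 4 -> HIT, frames=[4,5,2]
Step 7: ref 4 -> HIT, frames=[4,5,2]
Step 8: ref 1 -> FAULT, evict 4, frames=[1,5,2]
At step 8: evicted page 4

Answer: 4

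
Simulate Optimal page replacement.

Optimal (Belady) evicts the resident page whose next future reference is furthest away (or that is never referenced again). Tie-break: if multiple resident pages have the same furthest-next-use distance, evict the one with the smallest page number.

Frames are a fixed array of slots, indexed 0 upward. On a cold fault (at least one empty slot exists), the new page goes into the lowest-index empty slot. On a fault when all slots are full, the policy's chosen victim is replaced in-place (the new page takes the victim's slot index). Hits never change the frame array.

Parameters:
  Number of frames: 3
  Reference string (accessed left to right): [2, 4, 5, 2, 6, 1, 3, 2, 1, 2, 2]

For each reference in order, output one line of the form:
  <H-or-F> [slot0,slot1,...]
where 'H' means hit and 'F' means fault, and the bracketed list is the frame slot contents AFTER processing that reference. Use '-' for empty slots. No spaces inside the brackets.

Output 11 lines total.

F [2,-,-]
F [2,4,-]
F [2,4,5]
H [2,4,5]
F [2,6,5]
F [2,6,1]
F [2,3,1]
H [2,3,1]
H [2,3,1]
H [2,3,1]
H [2,3,1]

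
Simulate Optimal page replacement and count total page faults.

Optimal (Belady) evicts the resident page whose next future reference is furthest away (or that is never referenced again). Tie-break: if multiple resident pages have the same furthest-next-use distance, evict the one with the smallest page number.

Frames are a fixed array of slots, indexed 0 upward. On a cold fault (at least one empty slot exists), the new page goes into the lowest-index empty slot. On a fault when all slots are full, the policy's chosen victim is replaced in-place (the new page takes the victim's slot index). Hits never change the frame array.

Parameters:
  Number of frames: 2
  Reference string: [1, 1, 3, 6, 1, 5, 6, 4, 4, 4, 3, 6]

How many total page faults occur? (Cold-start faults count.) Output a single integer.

Step 0: ref 1 → FAULT, frames=[1,-]
Step 1: ref 1 → HIT, frames=[1,-]
Step 2: ref 3 → FAULT, frames=[1,3]
Step 3: ref 6 → FAULT (evict 3), frames=[1,6]
Step 4: ref 1 → HIT, frames=[1,6]
Step 5: ref 5 → FAULT (evict 1), frames=[5,6]
Step 6: ref 6 → HIT, frames=[5,6]
Step 7: ref 4 → FAULT (evict 5), frames=[4,6]
Step 8: ref 4 → HIT, frames=[4,6]
Step 9: ref 4 → HIT, frames=[4,6]
Step 10: ref 3 → FAULT (evict 4), frames=[3,6]
Step 11: ref 6 → HIT, frames=[3,6]
Total faults: 6

Answer: 6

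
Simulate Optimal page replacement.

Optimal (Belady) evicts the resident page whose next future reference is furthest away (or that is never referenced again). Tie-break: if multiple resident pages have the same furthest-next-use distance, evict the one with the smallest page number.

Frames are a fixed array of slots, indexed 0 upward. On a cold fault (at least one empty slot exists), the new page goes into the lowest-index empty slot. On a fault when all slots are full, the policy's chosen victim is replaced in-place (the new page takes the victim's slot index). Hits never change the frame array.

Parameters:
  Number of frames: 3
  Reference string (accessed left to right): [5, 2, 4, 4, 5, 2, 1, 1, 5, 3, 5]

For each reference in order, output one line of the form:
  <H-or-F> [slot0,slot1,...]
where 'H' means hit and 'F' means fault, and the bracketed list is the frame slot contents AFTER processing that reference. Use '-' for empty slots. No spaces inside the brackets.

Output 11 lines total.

F [5,-,-]
F [5,2,-]
F [5,2,4]
H [5,2,4]
H [5,2,4]
H [5,2,4]
F [5,1,4]
H [5,1,4]
H [5,1,4]
F [5,3,4]
H [5,3,4]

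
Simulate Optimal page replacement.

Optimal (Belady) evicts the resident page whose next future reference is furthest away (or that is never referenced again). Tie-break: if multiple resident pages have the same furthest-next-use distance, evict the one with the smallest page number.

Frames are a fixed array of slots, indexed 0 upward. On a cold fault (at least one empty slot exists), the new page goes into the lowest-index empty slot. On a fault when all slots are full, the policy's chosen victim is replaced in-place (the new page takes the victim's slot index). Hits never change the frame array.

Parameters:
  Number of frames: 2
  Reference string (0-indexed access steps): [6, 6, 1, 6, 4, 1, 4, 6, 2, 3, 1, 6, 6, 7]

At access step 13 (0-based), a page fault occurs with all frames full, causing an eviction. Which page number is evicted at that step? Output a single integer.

Step 0: ref 6 -> FAULT, frames=[6,-]
Step 1: ref 6 -> HIT, frames=[6,-]
Step 2: ref 1 -> FAULT, frames=[6,1]
Step 3: ref 6 -> HIT, frames=[6,1]
Step 4: ref 4 -> FAULT, evict 6, frames=[4,1]
Step 5: ref 1 -> HIT, frames=[4,1]
Step 6: ref 4 -> HIT, frames=[4,1]
Step 7: ref 6 -> FAULT, evict 4, frames=[6,1]
Step 8: ref 2 -> FAULT, evict 6, frames=[2,1]
Step 9: ref 3 -> FAULT, evict 2, frames=[3,1]
Step 10: ref 1 -> HIT, frames=[3,1]
Step 11: ref 6 -> FAULT, evict 1, frames=[3,6]
Step 12: ref 6 -> HIT, frames=[3,6]
Step 13: ref 7 -> FAULT, evict 3, frames=[7,6]
At step 13: evicted page 3

Answer: 3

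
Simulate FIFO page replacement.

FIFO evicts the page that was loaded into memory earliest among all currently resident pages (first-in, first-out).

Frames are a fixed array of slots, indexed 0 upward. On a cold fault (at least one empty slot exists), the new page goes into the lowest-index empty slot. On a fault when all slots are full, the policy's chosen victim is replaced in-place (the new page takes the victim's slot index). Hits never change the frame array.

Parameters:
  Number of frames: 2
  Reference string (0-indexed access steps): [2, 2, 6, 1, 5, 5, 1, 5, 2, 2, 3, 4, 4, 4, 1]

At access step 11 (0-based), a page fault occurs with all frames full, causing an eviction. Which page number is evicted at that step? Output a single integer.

Answer: 2

Derivation:
Step 0: ref 2 -> FAULT, frames=[2,-]
Step 1: ref 2 -> HIT, frames=[2,-]
Step 2: ref 6 -> FAULT, frames=[2,6]
Step 3: ref 1 -> FAULT, evict 2, frames=[1,6]
Step 4: ref 5 -> FAULT, evict 6, frames=[1,5]
Step 5: ref 5 -> HIT, frames=[1,5]
Step 6: ref 1 -> HIT, frames=[1,5]
Step 7: ref 5 -> HIT, frames=[1,5]
Step 8: ref 2 -> FAULT, evict 1, frames=[2,5]
Step 9: ref 2 -> HIT, frames=[2,5]
Step 10: ref 3 -> FAULT, evict 5, frames=[2,3]
Step 11: ref 4 -> FAULT, evict 2, frames=[4,3]
At step 11: evicted page 2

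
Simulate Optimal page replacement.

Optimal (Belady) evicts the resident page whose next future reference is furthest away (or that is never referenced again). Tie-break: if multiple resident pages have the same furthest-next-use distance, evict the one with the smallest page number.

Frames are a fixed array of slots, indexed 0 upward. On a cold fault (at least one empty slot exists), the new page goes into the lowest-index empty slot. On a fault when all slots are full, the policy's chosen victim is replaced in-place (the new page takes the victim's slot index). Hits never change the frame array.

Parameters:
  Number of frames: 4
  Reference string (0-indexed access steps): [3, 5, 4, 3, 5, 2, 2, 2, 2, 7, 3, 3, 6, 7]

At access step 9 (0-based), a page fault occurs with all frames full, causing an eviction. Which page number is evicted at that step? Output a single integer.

Answer: 2

Derivation:
Step 0: ref 3 -> FAULT, frames=[3,-,-,-]
Step 1: ref 5 -> FAULT, frames=[3,5,-,-]
Step 2: ref 4 -> FAULT, frames=[3,5,4,-]
Step 3: ref 3 -> HIT, frames=[3,5,4,-]
Step 4: ref 5 -> HIT, frames=[3,5,4,-]
Step 5: ref 2 -> FAULT, frames=[3,5,4,2]
Step 6: ref 2 -> HIT, frames=[3,5,4,2]
Step 7: ref 2 -> HIT, frames=[3,5,4,2]
Step 8: ref 2 -> HIT, frames=[3,5,4,2]
Step 9: ref 7 -> FAULT, evict 2, frames=[3,5,4,7]
At step 9: evicted page 2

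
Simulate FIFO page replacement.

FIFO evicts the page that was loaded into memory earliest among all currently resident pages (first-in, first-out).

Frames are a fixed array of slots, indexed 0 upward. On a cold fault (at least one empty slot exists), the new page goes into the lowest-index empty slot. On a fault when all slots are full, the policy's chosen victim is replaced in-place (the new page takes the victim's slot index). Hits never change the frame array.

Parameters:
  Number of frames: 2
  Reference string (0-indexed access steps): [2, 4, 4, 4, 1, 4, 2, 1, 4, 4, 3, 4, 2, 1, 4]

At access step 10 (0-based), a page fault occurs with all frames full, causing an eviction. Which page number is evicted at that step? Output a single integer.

Answer: 2

Derivation:
Step 0: ref 2 -> FAULT, frames=[2,-]
Step 1: ref 4 -> FAULT, frames=[2,4]
Step 2: ref 4 -> HIT, frames=[2,4]
Step 3: ref 4 -> HIT, frames=[2,4]
Step 4: ref 1 -> FAULT, evict 2, frames=[1,4]
Step 5: ref 4 -> HIT, frames=[1,4]
Step 6: ref 2 -> FAULT, evict 4, frames=[1,2]
Step 7: ref 1 -> HIT, frames=[1,2]
Step 8: ref 4 -> FAULT, evict 1, frames=[4,2]
Step 9: ref 4 -> HIT, frames=[4,2]
Step 10: ref 3 -> FAULT, evict 2, frames=[4,3]
At step 10: evicted page 2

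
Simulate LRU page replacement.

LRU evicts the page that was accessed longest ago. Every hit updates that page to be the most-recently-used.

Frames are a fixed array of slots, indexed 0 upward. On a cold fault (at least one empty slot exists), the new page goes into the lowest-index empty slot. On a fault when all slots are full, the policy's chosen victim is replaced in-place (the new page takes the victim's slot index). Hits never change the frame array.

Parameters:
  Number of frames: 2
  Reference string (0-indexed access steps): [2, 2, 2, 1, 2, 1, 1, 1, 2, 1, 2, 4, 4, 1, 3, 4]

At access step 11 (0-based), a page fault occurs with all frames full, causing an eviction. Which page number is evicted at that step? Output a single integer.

Answer: 1

Derivation:
Step 0: ref 2 -> FAULT, frames=[2,-]
Step 1: ref 2 -> HIT, frames=[2,-]
Step 2: ref 2 -> HIT, frames=[2,-]
Step 3: ref 1 -> FAULT, frames=[2,1]
Step 4: ref 2 -> HIT, frames=[2,1]
Step 5: ref 1 -> HIT, frames=[2,1]
Step 6: ref 1 -> HIT, frames=[2,1]
Step 7: ref 1 -> HIT, frames=[2,1]
Step 8: ref 2 -> HIT, frames=[2,1]
Step 9: ref 1 -> HIT, frames=[2,1]
Step 10: ref 2 -> HIT, frames=[2,1]
Step 11: ref 4 -> FAULT, evict 1, frames=[2,4]
At step 11: evicted page 1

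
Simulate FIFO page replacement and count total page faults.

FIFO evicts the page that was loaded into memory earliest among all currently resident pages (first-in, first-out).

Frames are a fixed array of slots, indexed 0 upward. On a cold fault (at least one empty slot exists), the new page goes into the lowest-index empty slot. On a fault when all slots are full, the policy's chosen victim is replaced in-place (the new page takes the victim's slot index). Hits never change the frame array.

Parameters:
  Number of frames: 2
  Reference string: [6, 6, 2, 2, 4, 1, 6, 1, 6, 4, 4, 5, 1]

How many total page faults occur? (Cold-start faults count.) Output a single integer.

Step 0: ref 6 → FAULT, frames=[6,-]
Step 1: ref 6 → HIT, frames=[6,-]
Step 2: ref 2 → FAULT, frames=[6,2]
Step 3: ref 2 → HIT, frames=[6,2]
Step 4: ref 4 → FAULT (evict 6), frames=[4,2]
Step 5: ref 1 → FAULT (evict 2), frames=[4,1]
Step 6: ref 6 → FAULT (evict 4), frames=[6,1]
Step 7: ref 1 → HIT, frames=[6,1]
Step 8: ref 6 → HIT, frames=[6,1]
Step 9: ref 4 → FAULT (evict 1), frames=[6,4]
Step 10: ref 4 → HIT, frames=[6,4]
Step 11: ref 5 → FAULT (evict 6), frames=[5,4]
Step 12: ref 1 → FAULT (evict 4), frames=[5,1]
Total faults: 8

Answer: 8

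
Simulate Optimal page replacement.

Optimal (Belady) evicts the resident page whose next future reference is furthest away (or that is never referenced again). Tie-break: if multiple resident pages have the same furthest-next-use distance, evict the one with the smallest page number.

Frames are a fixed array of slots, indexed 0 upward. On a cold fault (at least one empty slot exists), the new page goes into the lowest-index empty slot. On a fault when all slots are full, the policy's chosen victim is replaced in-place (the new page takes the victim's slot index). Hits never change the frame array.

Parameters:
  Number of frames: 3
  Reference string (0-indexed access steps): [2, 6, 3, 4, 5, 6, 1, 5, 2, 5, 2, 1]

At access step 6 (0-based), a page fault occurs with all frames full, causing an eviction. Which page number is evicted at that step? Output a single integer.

Step 0: ref 2 -> FAULT, frames=[2,-,-]
Step 1: ref 6 -> FAULT, frames=[2,6,-]
Step 2: ref 3 -> FAULT, frames=[2,6,3]
Step 3: ref 4 -> FAULT, evict 3, frames=[2,6,4]
Step 4: ref 5 -> FAULT, evict 4, frames=[2,6,5]
Step 5: ref 6 -> HIT, frames=[2,6,5]
Step 6: ref 1 -> FAULT, evict 6, frames=[2,1,5]
At step 6: evicted page 6

Answer: 6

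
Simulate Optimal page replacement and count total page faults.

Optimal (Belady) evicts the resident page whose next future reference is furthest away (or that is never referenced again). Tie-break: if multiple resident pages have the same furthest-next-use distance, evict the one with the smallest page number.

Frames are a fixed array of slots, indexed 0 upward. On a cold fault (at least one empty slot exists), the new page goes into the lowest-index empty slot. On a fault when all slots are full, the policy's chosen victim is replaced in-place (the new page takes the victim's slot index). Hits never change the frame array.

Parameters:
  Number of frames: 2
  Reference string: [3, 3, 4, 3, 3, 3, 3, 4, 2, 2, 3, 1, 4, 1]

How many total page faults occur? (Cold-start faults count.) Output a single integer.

Step 0: ref 3 → FAULT, frames=[3,-]
Step 1: ref 3 → HIT, frames=[3,-]
Step 2: ref 4 → FAULT, frames=[3,4]
Step 3: ref 3 → HIT, frames=[3,4]
Step 4: ref 3 → HIT, frames=[3,4]
Step 5: ref 3 → HIT, frames=[3,4]
Step 6: ref 3 → HIT, frames=[3,4]
Step 7: ref 4 → HIT, frames=[3,4]
Step 8: ref 2 → FAULT (evict 4), frames=[3,2]
Step 9: ref 2 → HIT, frames=[3,2]
Step 10: ref 3 → HIT, frames=[3,2]
Step 11: ref 1 → FAULT (evict 2), frames=[3,1]
Step 12: ref 4 → FAULT (evict 3), frames=[4,1]
Step 13: ref 1 → HIT, frames=[4,1]
Total faults: 5

Answer: 5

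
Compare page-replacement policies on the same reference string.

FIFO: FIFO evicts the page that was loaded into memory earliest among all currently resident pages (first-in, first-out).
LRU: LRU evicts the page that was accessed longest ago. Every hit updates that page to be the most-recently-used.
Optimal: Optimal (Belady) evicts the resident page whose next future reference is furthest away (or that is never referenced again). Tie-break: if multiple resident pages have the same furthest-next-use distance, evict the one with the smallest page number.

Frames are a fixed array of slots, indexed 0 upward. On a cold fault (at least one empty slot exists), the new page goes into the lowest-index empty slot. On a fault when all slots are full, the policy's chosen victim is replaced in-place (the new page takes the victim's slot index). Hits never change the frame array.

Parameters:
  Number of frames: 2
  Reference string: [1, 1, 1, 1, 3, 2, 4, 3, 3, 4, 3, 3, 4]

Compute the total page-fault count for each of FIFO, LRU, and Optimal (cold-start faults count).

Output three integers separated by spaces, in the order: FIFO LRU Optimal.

Answer: 5 5 4

Derivation:
--- FIFO ---
  step 0: ref 1 -> FAULT, frames=[1,-] (faults so far: 1)
  step 1: ref 1 -> HIT, frames=[1,-] (faults so far: 1)
  step 2: ref 1 -> HIT, frames=[1,-] (faults so far: 1)
  step 3: ref 1 -> HIT, frames=[1,-] (faults so far: 1)
  step 4: ref 3 -> FAULT, frames=[1,3] (faults so far: 2)
  step 5: ref 2 -> FAULT, evict 1, frames=[2,3] (faults so far: 3)
  step 6: ref 4 -> FAULT, evict 3, frames=[2,4] (faults so far: 4)
  step 7: ref 3 -> FAULT, evict 2, frames=[3,4] (faults so far: 5)
  step 8: ref 3 -> HIT, frames=[3,4] (faults so far: 5)
  step 9: ref 4 -> HIT, frames=[3,4] (faults so far: 5)
  step 10: ref 3 -> HIT, frames=[3,4] (faults so far: 5)
  step 11: ref 3 -> HIT, frames=[3,4] (faults so far: 5)
  step 12: ref 4 -> HIT, frames=[3,4] (faults so far: 5)
  FIFO total faults: 5
--- LRU ---
  step 0: ref 1 -> FAULT, frames=[1,-] (faults so far: 1)
  step 1: ref 1 -> HIT, frames=[1,-] (faults so far: 1)
  step 2: ref 1 -> HIT, frames=[1,-] (faults so far: 1)
  step 3: ref 1 -> HIT, frames=[1,-] (faults so far: 1)
  step 4: ref 3 -> FAULT, frames=[1,3] (faults so far: 2)
  step 5: ref 2 -> FAULT, evict 1, frames=[2,3] (faults so far: 3)
  step 6: ref 4 -> FAULT, evict 3, frames=[2,4] (faults so far: 4)
  step 7: ref 3 -> FAULT, evict 2, frames=[3,4] (faults so far: 5)
  step 8: ref 3 -> HIT, frames=[3,4] (faults so far: 5)
  step 9: ref 4 -> HIT, frames=[3,4] (faults so far: 5)
  step 10: ref 3 -> HIT, frames=[3,4] (faults so far: 5)
  step 11: ref 3 -> HIT, frames=[3,4] (faults so far: 5)
  step 12: ref 4 -> HIT, frames=[3,4] (faults so far: 5)
  LRU total faults: 5
--- Optimal ---
  step 0: ref 1 -> FAULT, frames=[1,-] (faults so far: 1)
  step 1: ref 1 -> HIT, frames=[1,-] (faults so far: 1)
  step 2: ref 1 -> HIT, frames=[1,-] (faults so far: 1)
  step 3: ref 1 -> HIT, frames=[1,-] (faults so far: 1)
  step 4: ref 3 -> FAULT, frames=[1,3] (faults so far: 2)
  step 5: ref 2 -> FAULT, evict 1, frames=[2,3] (faults so far: 3)
  step 6: ref 4 -> FAULT, evict 2, frames=[4,3] (faults so far: 4)
  step 7: ref 3 -> HIT, frames=[4,3] (faults so far: 4)
  step 8: ref 3 -> HIT, frames=[4,3] (faults so far: 4)
  step 9: ref 4 -> HIT, frames=[4,3] (faults so far: 4)
  step 10: ref 3 -> HIT, frames=[4,3] (faults so far: 4)
  step 11: ref 3 -> HIT, frames=[4,3] (faults so far: 4)
  step 12: ref 4 -> HIT, frames=[4,3] (faults so far: 4)
  Optimal total faults: 4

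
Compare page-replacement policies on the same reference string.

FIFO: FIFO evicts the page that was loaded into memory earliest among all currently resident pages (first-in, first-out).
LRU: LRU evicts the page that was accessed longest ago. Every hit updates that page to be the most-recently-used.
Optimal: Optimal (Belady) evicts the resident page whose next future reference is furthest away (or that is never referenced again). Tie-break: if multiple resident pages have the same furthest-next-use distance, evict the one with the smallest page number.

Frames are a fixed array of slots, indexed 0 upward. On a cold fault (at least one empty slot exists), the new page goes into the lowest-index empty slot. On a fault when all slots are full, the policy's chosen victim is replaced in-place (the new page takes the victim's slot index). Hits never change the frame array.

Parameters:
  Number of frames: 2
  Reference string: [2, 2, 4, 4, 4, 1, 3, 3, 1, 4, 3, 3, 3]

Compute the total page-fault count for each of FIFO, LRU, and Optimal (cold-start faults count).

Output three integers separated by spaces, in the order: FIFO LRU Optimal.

Answer: 5 6 5

Derivation:
--- FIFO ---
  step 0: ref 2 -> FAULT, frames=[2,-] (faults so far: 1)
  step 1: ref 2 -> HIT, frames=[2,-] (faults so far: 1)
  step 2: ref 4 -> FAULT, frames=[2,4] (faults so far: 2)
  step 3: ref 4 -> HIT, frames=[2,4] (faults so far: 2)
  step 4: ref 4 -> HIT, frames=[2,4] (faults so far: 2)
  step 5: ref 1 -> FAULT, evict 2, frames=[1,4] (faults so far: 3)
  step 6: ref 3 -> FAULT, evict 4, frames=[1,3] (faults so far: 4)
  step 7: ref 3 -> HIT, frames=[1,3] (faults so far: 4)
  step 8: ref 1 -> HIT, frames=[1,3] (faults so far: 4)
  step 9: ref 4 -> FAULT, evict 1, frames=[4,3] (faults so far: 5)
  step 10: ref 3 -> HIT, frames=[4,3] (faults so far: 5)
  step 11: ref 3 -> HIT, frames=[4,3] (faults so far: 5)
  step 12: ref 3 -> HIT, frames=[4,3] (faults so far: 5)
  FIFO total faults: 5
--- LRU ---
  step 0: ref 2 -> FAULT, frames=[2,-] (faults so far: 1)
  step 1: ref 2 -> HIT, frames=[2,-] (faults so far: 1)
  step 2: ref 4 -> FAULT, frames=[2,4] (faults so far: 2)
  step 3: ref 4 -> HIT, frames=[2,4] (faults so far: 2)
  step 4: ref 4 -> HIT, frames=[2,4] (faults so far: 2)
  step 5: ref 1 -> FAULT, evict 2, frames=[1,4] (faults so far: 3)
  step 6: ref 3 -> FAULT, evict 4, frames=[1,3] (faults so far: 4)
  step 7: ref 3 -> HIT, frames=[1,3] (faults so far: 4)
  step 8: ref 1 -> HIT, frames=[1,3] (faults so far: 4)
  step 9: ref 4 -> FAULT, evict 3, frames=[1,4] (faults so far: 5)
  step 10: ref 3 -> FAULT, evict 1, frames=[3,4] (faults so far: 6)
  step 11: ref 3 -> HIT, frames=[3,4] (faults so far: 6)
  step 12: ref 3 -> HIT, frames=[3,4] (faults so far: 6)
  LRU total faults: 6
--- Optimal ---
  step 0: ref 2 -> FAULT, frames=[2,-] (faults so far: 1)
  step 1: ref 2 -> HIT, frames=[2,-] (faults so far: 1)
  step 2: ref 4 -> FAULT, frames=[2,4] (faults so far: 2)
  step 3: ref 4 -> HIT, frames=[2,4] (faults so far: 2)
  step 4: ref 4 -> HIT, frames=[2,4] (faults so far: 2)
  step 5: ref 1 -> FAULT, evict 2, frames=[1,4] (faults so far: 3)
  step 6: ref 3 -> FAULT, evict 4, frames=[1,3] (faults so far: 4)
  step 7: ref 3 -> HIT, frames=[1,3] (faults so far: 4)
  step 8: ref 1 -> HIT, frames=[1,3] (faults so far: 4)
  step 9: ref 4 -> FAULT, evict 1, frames=[4,3] (faults so far: 5)
  step 10: ref 3 -> HIT, frames=[4,3] (faults so far: 5)
  step 11: ref 3 -> HIT, frames=[4,3] (faults so far: 5)
  step 12: ref 3 -> HIT, frames=[4,3] (faults so far: 5)
  Optimal total faults: 5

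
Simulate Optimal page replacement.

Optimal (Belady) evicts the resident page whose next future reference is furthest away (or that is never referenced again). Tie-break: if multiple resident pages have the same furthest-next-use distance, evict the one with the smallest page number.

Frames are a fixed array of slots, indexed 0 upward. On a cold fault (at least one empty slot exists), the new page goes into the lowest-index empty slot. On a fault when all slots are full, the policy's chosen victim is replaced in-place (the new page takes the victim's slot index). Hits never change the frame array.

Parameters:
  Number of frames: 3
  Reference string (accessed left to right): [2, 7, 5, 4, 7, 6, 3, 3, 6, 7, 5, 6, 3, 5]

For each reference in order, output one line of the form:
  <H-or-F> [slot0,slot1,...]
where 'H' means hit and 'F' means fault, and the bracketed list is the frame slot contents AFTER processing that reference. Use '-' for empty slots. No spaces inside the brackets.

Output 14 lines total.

F [2,-,-]
F [2,7,-]
F [2,7,5]
F [4,7,5]
H [4,7,5]
F [6,7,5]
F [6,7,3]
H [6,7,3]
H [6,7,3]
H [6,7,3]
F [6,5,3]
H [6,5,3]
H [6,5,3]
H [6,5,3]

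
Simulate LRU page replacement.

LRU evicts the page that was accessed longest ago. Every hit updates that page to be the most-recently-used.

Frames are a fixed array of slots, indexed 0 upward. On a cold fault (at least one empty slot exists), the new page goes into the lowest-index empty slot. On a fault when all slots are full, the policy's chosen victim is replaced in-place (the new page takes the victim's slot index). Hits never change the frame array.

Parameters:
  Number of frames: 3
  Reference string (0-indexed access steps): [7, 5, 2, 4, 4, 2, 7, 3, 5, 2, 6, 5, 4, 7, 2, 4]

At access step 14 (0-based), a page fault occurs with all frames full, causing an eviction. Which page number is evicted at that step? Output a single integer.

Step 0: ref 7 -> FAULT, frames=[7,-,-]
Step 1: ref 5 -> FAULT, frames=[7,5,-]
Step 2: ref 2 -> FAULT, frames=[7,5,2]
Step 3: ref 4 -> FAULT, evict 7, frames=[4,5,2]
Step 4: ref 4 -> HIT, frames=[4,5,2]
Step 5: ref 2 -> HIT, frames=[4,5,2]
Step 6: ref 7 -> FAULT, evict 5, frames=[4,7,2]
Step 7: ref 3 -> FAULT, evict 4, frames=[3,7,2]
Step 8: ref 5 -> FAULT, evict 2, frames=[3,7,5]
Step 9: ref 2 -> FAULT, evict 7, frames=[3,2,5]
Step 10: ref 6 -> FAULT, evict 3, frames=[6,2,5]
Step 11: ref 5 -> HIT, frames=[6,2,5]
Step 12: ref 4 -> FAULT, evict 2, frames=[6,4,5]
Step 13: ref 7 -> FAULT, evict 6, frames=[7,4,5]
Step 14: ref 2 -> FAULT, evict 5, frames=[7,4,2]
At step 14: evicted page 5

Answer: 5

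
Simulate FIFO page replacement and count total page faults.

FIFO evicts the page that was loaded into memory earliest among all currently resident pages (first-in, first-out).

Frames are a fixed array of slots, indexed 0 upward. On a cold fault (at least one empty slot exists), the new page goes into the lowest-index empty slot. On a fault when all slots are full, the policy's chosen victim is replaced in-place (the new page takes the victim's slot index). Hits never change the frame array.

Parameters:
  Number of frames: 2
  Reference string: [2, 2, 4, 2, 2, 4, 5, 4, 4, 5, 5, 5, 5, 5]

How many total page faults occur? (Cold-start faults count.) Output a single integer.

Step 0: ref 2 → FAULT, frames=[2,-]
Step 1: ref 2 → HIT, frames=[2,-]
Step 2: ref 4 → FAULT, frames=[2,4]
Step 3: ref 2 → HIT, frames=[2,4]
Step 4: ref 2 → HIT, frames=[2,4]
Step 5: ref 4 → HIT, frames=[2,4]
Step 6: ref 5 → FAULT (evict 2), frames=[5,4]
Step 7: ref 4 → HIT, frames=[5,4]
Step 8: ref 4 → HIT, frames=[5,4]
Step 9: ref 5 → HIT, frames=[5,4]
Step 10: ref 5 → HIT, frames=[5,4]
Step 11: ref 5 → HIT, frames=[5,4]
Step 12: ref 5 → HIT, frames=[5,4]
Step 13: ref 5 → HIT, frames=[5,4]
Total faults: 3

Answer: 3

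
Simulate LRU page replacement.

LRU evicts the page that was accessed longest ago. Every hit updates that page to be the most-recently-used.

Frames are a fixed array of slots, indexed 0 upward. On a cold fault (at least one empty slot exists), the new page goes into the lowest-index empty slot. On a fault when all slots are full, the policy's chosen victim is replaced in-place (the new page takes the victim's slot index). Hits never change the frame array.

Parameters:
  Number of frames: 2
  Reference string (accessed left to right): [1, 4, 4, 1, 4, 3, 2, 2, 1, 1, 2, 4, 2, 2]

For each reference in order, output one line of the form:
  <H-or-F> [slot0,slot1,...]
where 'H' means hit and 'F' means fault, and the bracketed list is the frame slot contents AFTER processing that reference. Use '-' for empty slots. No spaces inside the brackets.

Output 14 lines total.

F [1,-]
F [1,4]
H [1,4]
H [1,4]
H [1,4]
F [3,4]
F [3,2]
H [3,2]
F [1,2]
H [1,2]
H [1,2]
F [4,2]
H [4,2]
H [4,2]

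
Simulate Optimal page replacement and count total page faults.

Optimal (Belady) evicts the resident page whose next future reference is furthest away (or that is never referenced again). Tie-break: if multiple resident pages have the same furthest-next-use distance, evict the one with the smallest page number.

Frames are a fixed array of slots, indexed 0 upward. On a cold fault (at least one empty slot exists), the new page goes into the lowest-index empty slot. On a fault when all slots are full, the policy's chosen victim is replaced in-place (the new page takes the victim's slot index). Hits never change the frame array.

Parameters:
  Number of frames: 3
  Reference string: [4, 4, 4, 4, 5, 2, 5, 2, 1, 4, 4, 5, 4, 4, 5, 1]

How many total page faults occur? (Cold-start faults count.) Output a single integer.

Step 0: ref 4 → FAULT, frames=[4,-,-]
Step 1: ref 4 → HIT, frames=[4,-,-]
Step 2: ref 4 → HIT, frames=[4,-,-]
Step 3: ref 4 → HIT, frames=[4,-,-]
Step 4: ref 5 → FAULT, frames=[4,5,-]
Step 5: ref 2 → FAULT, frames=[4,5,2]
Step 6: ref 5 → HIT, frames=[4,5,2]
Step 7: ref 2 → HIT, frames=[4,5,2]
Step 8: ref 1 → FAULT (evict 2), frames=[4,5,1]
Step 9: ref 4 → HIT, frames=[4,5,1]
Step 10: ref 4 → HIT, frames=[4,5,1]
Step 11: ref 5 → HIT, frames=[4,5,1]
Step 12: ref 4 → HIT, frames=[4,5,1]
Step 13: ref 4 → HIT, frames=[4,5,1]
Step 14: ref 5 → HIT, frames=[4,5,1]
Step 15: ref 1 → HIT, frames=[4,5,1]
Total faults: 4

Answer: 4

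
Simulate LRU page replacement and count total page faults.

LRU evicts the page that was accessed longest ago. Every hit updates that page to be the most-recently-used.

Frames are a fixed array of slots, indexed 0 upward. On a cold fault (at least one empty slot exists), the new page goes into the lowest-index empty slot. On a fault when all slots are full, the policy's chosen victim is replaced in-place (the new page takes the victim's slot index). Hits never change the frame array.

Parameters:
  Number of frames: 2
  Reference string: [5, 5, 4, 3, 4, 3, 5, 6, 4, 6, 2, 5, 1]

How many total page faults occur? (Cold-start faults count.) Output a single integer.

Answer: 9

Derivation:
Step 0: ref 5 → FAULT, frames=[5,-]
Step 1: ref 5 → HIT, frames=[5,-]
Step 2: ref 4 → FAULT, frames=[5,4]
Step 3: ref 3 → FAULT (evict 5), frames=[3,4]
Step 4: ref 4 → HIT, frames=[3,4]
Step 5: ref 3 → HIT, frames=[3,4]
Step 6: ref 5 → FAULT (evict 4), frames=[3,5]
Step 7: ref 6 → FAULT (evict 3), frames=[6,5]
Step 8: ref 4 → FAULT (evict 5), frames=[6,4]
Step 9: ref 6 → HIT, frames=[6,4]
Step 10: ref 2 → FAULT (evict 4), frames=[6,2]
Step 11: ref 5 → FAULT (evict 6), frames=[5,2]
Step 12: ref 1 → FAULT (evict 2), frames=[5,1]
Total faults: 9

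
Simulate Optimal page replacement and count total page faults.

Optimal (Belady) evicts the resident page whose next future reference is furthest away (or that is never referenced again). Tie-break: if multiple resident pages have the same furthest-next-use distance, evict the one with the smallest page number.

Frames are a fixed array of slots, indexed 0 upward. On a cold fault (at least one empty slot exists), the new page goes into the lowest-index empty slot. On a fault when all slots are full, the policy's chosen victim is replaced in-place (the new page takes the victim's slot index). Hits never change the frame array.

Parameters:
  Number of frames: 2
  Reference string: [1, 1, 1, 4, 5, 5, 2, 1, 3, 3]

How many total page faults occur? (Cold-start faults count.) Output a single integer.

Answer: 5

Derivation:
Step 0: ref 1 → FAULT, frames=[1,-]
Step 1: ref 1 → HIT, frames=[1,-]
Step 2: ref 1 → HIT, frames=[1,-]
Step 3: ref 4 → FAULT, frames=[1,4]
Step 4: ref 5 → FAULT (evict 4), frames=[1,5]
Step 5: ref 5 → HIT, frames=[1,5]
Step 6: ref 2 → FAULT (evict 5), frames=[1,2]
Step 7: ref 1 → HIT, frames=[1,2]
Step 8: ref 3 → FAULT (evict 1), frames=[3,2]
Step 9: ref 3 → HIT, frames=[3,2]
Total faults: 5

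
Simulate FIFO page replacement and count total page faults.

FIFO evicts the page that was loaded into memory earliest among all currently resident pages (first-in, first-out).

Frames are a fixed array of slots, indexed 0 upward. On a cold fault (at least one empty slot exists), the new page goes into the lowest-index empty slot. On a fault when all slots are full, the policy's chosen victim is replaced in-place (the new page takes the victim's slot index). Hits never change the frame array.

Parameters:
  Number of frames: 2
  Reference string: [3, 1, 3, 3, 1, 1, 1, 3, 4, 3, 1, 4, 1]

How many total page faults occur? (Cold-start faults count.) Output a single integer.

Answer: 6

Derivation:
Step 0: ref 3 → FAULT, frames=[3,-]
Step 1: ref 1 → FAULT, frames=[3,1]
Step 2: ref 3 → HIT, frames=[3,1]
Step 3: ref 3 → HIT, frames=[3,1]
Step 4: ref 1 → HIT, frames=[3,1]
Step 5: ref 1 → HIT, frames=[3,1]
Step 6: ref 1 → HIT, frames=[3,1]
Step 7: ref 3 → HIT, frames=[3,1]
Step 8: ref 4 → FAULT (evict 3), frames=[4,1]
Step 9: ref 3 → FAULT (evict 1), frames=[4,3]
Step 10: ref 1 → FAULT (evict 4), frames=[1,3]
Step 11: ref 4 → FAULT (evict 3), frames=[1,4]
Step 12: ref 1 → HIT, frames=[1,4]
Total faults: 6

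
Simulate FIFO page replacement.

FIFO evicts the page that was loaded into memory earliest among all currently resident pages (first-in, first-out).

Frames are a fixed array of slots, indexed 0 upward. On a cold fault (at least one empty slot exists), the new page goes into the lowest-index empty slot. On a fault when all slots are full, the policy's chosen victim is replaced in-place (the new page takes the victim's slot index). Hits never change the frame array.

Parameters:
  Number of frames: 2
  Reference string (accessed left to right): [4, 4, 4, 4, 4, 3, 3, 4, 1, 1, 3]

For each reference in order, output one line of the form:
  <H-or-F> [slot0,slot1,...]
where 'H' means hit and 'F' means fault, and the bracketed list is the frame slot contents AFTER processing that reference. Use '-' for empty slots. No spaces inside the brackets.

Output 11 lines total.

F [4,-]
H [4,-]
H [4,-]
H [4,-]
H [4,-]
F [4,3]
H [4,3]
H [4,3]
F [1,3]
H [1,3]
H [1,3]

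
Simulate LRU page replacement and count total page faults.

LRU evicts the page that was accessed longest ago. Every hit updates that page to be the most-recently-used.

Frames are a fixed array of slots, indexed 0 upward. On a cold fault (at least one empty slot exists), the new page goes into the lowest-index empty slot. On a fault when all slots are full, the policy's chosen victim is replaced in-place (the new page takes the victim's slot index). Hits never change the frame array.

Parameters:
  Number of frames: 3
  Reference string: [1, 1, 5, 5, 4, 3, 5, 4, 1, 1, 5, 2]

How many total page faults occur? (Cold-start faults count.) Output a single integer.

Answer: 6

Derivation:
Step 0: ref 1 → FAULT, frames=[1,-,-]
Step 1: ref 1 → HIT, frames=[1,-,-]
Step 2: ref 5 → FAULT, frames=[1,5,-]
Step 3: ref 5 → HIT, frames=[1,5,-]
Step 4: ref 4 → FAULT, frames=[1,5,4]
Step 5: ref 3 → FAULT (evict 1), frames=[3,5,4]
Step 6: ref 5 → HIT, frames=[3,5,4]
Step 7: ref 4 → HIT, frames=[3,5,4]
Step 8: ref 1 → FAULT (evict 3), frames=[1,5,4]
Step 9: ref 1 → HIT, frames=[1,5,4]
Step 10: ref 5 → HIT, frames=[1,5,4]
Step 11: ref 2 → FAULT (evict 4), frames=[1,5,2]
Total faults: 6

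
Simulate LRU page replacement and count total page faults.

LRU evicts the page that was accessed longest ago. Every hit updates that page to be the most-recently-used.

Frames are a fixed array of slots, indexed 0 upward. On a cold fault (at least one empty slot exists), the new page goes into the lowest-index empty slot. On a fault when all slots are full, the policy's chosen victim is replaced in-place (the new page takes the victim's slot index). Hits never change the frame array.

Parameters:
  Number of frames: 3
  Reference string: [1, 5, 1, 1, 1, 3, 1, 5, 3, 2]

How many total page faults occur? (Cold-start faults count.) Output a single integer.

Answer: 4

Derivation:
Step 0: ref 1 → FAULT, frames=[1,-,-]
Step 1: ref 5 → FAULT, frames=[1,5,-]
Step 2: ref 1 → HIT, frames=[1,5,-]
Step 3: ref 1 → HIT, frames=[1,5,-]
Step 4: ref 1 → HIT, frames=[1,5,-]
Step 5: ref 3 → FAULT, frames=[1,5,3]
Step 6: ref 1 → HIT, frames=[1,5,3]
Step 7: ref 5 → HIT, frames=[1,5,3]
Step 8: ref 3 → HIT, frames=[1,5,3]
Step 9: ref 2 → FAULT (evict 1), frames=[2,5,3]
Total faults: 4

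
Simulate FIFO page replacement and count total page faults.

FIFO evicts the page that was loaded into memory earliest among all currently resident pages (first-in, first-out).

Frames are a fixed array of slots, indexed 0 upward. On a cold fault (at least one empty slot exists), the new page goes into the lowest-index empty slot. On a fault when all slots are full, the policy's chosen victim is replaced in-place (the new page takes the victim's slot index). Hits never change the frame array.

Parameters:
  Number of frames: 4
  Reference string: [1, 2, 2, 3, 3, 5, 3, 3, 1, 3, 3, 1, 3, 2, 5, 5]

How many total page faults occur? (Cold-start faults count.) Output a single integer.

Answer: 4

Derivation:
Step 0: ref 1 → FAULT, frames=[1,-,-,-]
Step 1: ref 2 → FAULT, frames=[1,2,-,-]
Step 2: ref 2 → HIT, frames=[1,2,-,-]
Step 3: ref 3 → FAULT, frames=[1,2,3,-]
Step 4: ref 3 → HIT, frames=[1,2,3,-]
Step 5: ref 5 → FAULT, frames=[1,2,3,5]
Step 6: ref 3 → HIT, frames=[1,2,3,5]
Step 7: ref 3 → HIT, frames=[1,2,3,5]
Step 8: ref 1 → HIT, frames=[1,2,3,5]
Step 9: ref 3 → HIT, frames=[1,2,3,5]
Step 10: ref 3 → HIT, frames=[1,2,3,5]
Step 11: ref 1 → HIT, frames=[1,2,3,5]
Step 12: ref 3 → HIT, frames=[1,2,3,5]
Step 13: ref 2 → HIT, frames=[1,2,3,5]
Step 14: ref 5 → HIT, frames=[1,2,3,5]
Step 15: ref 5 → HIT, frames=[1,2,3,5]
Total faults: 4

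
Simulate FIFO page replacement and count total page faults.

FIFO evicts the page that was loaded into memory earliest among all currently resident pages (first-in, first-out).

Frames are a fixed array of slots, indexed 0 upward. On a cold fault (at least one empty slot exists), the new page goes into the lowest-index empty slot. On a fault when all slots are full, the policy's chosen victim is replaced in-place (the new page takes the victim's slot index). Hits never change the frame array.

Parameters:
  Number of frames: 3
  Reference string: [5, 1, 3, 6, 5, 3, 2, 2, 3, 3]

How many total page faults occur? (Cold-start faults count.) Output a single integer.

Answer: 7

Derivation:
Step 0: ref 5 → FAULT, frames=[5,-,-]
Step 1: ref 1 → FAULT, frames=[5,1,-]
Step 2: ref 3 → FAULT, frames=[5,1,3]
Step 3: ref 6 → FAULT (evict 5), frames=[6,1,3]
Step 4: ref 5 → FAULT (evict 1), frames=[6,5,3]
Step 5: ref 3 → HIT, frames=[6,5,3]
Step 6: ref 2 → FAULT (evict 3), frames=[6,5,2]
Step 7: ref 2 → HIT, frames=[6,5,2]
Step 8: ref 3 → FAULT (evict 6), frames=[3,5,2]
Step 9: ref 3 → HIT, frames=[3,5,2]
Total faults: 7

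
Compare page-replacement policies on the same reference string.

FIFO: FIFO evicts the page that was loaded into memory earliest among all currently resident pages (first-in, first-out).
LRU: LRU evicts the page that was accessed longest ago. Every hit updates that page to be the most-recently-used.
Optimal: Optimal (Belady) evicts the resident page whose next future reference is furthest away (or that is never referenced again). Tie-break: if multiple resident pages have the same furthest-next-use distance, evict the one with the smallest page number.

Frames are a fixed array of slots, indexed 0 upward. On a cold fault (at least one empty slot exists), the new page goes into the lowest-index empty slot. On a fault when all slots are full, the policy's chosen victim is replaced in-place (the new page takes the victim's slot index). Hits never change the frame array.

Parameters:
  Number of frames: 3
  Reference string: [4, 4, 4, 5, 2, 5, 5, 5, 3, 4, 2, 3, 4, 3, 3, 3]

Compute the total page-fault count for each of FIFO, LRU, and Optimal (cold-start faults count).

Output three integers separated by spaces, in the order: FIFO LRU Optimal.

--- FIFO ---
  step 0: ref 4 -> FAULT, frames=[4,-,-] (faults so far: 1)
  step 1: ref 4 -> HIT, frames=[4,-,-] (faults so far: 1)
  step 2: ref 4 -> HIT, frames=[4,-,-] (faults so far: 1)
  step 3: ref 5 -> FAULT, frames=[4,5,-] (faults so far: 2)
  step 4: ref 2 -> FAULT, frames=[4,5,2] (faults so far: 3)
  step 5: ref 5 -> HIT, frames=[4,5,2] (faults so far: 3)
  step 6: ref 5 -> HIT, frames=[4,5,2] (faults so far: 3)
  step 7: ref 5 -> HIT, frames=[4,5,2] (faults so far: 3)
  step 8: ref 3 -> FAULT, evict 4, frames=[3,5,2] (faults so far: 4)
  step 9: ref 4 -> FAULT, evict 5, frames=[3,4,2] (faults so far: 5)
  step 10: ref 2 -> HIT, frames=[3,4,2] (faults so far: 5)
  step 11: ref 3 -> HIT, frames=[3,4,2] (faults so far: 5)
  step 12: ref 4 -> HIT, frames=[3,4,2] (faults so far: 5)
  step 13: ref 3 -> HIT, frames=[3,4,2] (faults so far: 5)
  step 14: ref 3 -> HIT, frames=[3,4,2] (faults so far: 5)
  step 15: ref 3 -> HIT, frames=[3,4,2] (faults so far: 5)
  FIFO total faults: 5
--- LRU ---
  step 0: ref 4 -> FAULT, frames=[4,-,-] (faults so far: 1)
  step 1: ref 4 -> HIT, frames=[4,-,-] (faults so far: 1)
  step 2: ref 4 -> HIT, frames=[4,-,-] (faults so far: 1)
  step 3: ref 5 -> FAULT, frames=[4,5,-] (faults so far: 2)
  step 4: ref 2 -> FAULT, frames=[4,5,2] (faults so far: 3)
  step 5: ref 5 -> HIT, frames=[4,5,2] (faults so far: 3)
  step 6: ref 5 -> HIT, frames=[4,5,2] (faults so far: 3)
  step 7: ref 5 -> HIT, frames=[4,5,2] (faults so far: 3)
  step 8: ref 3 -> FAULT, evict 4, frames=[3,5,2] (faults so far: 4)
  step 9: ref 4 -> FAULT, evict 2, frames=[3,5,4] (faults so far: 5)
  step 10: ref 2 -> FAULT, evict 5, frames=[3,2,4] (faults so far: 6)
  step 11: ref 3 -> HIT, frames=[3,2,4] (faults so far: 6)
  step 12: ref 4 -> HIT, frames=[3,2,4] (faults so far: 6)
  step 13: ref 3 -> HIT, frames=[3,2,4] (faults so far: 6)
  step 14: ref 3 -> HIT, frames=[3,2,4] (faults so far: 6)
  step 15: ref 3 -> HIT, frames=[3,2,4] (faults so far: 6)
  LRU total faults: 6
--- Optimal ---
  step 0: ref 4 -> FAULT, frames=[4,-,-] (faults so far: 1)
  step 1: ref 4 -> HIT, frames=[4,-,-] (faults so far: 1)
  step 2: ref 4 -> HIT, frames=[4,-,-] (faults so far: 1)
  step 3: ref 5 -> FAULT, frames=[4,5,-] (faults so far: 2)
  step 4: ref 2 -> FAULT, frames=[4,5,2] (faults so far: 3)
  step 5: ref 5 -> HIT, frames=[4,5,2] (faults so far: 3)
  step 6: ref 5 -> HIT, frames=[4,5,2] (faults so far: 3)
  step 7: ref 5 -> HIT, frames=[4,5,2] (faults so far: 3)
  step 8: ref 3 -> FAULT, evict 5, frames=[4,3,2] (faults so far: 4)
  step 9: ref 4 -> HIT, frames=[4,3,2] (faults so far: 4)
  step 10: ref 2 -> HIT, frames=[4,3,2] (faults so far: 4)
  step 11: ref 3 -> HIT, frames=[4,3,2] (faults so far: 4)
  step 12: ref 4 -> HIT, frames=[4,3,2] (faults so far: 4)
  step 13: ref 3 -> HIT, frames=[4,3,2] (faults so far: 4)
  step 14: ref 3 -> HIT, frames=[4,3,2] (faults so far: 4)
  step 15: ref 3 -> HIT, frames=[4,3,2] (faults so far: 4)
  Optimal total faults: 4

Answer: 5 6 4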